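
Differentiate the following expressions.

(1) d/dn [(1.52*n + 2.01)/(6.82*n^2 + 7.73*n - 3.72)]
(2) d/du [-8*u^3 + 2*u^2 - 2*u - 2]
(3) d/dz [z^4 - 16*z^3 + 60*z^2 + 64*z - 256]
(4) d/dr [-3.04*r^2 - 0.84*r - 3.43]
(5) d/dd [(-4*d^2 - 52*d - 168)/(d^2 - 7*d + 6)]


(1) = (10.3664*n^2 + 11.7496*n - (1.52*n + 2.01)*(13.64*n + 7.73) - 5.6544)/(6.82*n^2 + 7.73*n - 3.72)^2
(2) = -24*u^2 + 4*u - 2
(3) = 4*z^3 - 48*z^2 + 120*z + 64
(4) = -6.08*r - 0.84
(5) = 16*(5*d^2 + 18*d - 93)/(d^4 - 14*d^3 + 61*d^2 - 84*d + 36)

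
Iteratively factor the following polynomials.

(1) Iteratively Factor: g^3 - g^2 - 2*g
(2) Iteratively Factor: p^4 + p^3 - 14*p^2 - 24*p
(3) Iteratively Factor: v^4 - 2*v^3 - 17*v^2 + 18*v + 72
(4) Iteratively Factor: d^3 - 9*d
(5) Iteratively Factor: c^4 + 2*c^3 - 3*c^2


(1) = (g - 2)*(g^2 + g) = g*(g - 2)*(g + 1)
(2) = (p - 4)*(p^3 + 5*p^2 + 6*p) = p*(p - 4)*(p^2 + 5*p + 6) = p*(p - 4)*(p + 2)*(p + 3)
(3) = (v - 4)*(v^3 + 2*v^2 - 9*v - 18) = (v - 4)*(v + 2)*(v^2 - 9) = (v - 4)*(v - 3)*(v + 2)*(v + 3)
(4) = (d + 3)*(d^2 - 3*d) = (d - 3)*(d + 3)*(d)
(5) = (c + 3)*(c^3 - c^2) = c*(c + 3)*(c^2 - c) = c*(c - 1)*(c + 3)*(c)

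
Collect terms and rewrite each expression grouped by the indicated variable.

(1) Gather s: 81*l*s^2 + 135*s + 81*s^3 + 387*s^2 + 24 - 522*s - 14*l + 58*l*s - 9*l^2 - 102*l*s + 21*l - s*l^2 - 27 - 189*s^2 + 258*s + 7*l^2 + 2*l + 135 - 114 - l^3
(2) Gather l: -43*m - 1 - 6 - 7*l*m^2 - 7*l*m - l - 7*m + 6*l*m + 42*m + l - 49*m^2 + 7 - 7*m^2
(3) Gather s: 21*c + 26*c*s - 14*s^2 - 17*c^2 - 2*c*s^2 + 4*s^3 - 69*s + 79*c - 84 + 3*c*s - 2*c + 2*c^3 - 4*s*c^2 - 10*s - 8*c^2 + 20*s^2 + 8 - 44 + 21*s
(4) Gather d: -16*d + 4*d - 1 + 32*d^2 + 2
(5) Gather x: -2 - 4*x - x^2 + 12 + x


(1) = -l^3 - 2*l^2 + 9*l + 81*s^3 + s^2*(81*l + 198) + s*(-l^2 - 44*l - 129) + 18
(2) = l*(-7*m^2 - m) - 56*m^2 - 8*m
(3) = 2*c^3 - 25*c^2 + 98*c + 4*s^3 + s^2*(6 - 2*c) + s*(-4*c^2 + 29*c - 58) - 120
(4) = 32*d^2 - 12*d + 1
(5) = -x^2 - 3*x + 10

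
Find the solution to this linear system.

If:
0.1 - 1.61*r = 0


Then:
r = 0.06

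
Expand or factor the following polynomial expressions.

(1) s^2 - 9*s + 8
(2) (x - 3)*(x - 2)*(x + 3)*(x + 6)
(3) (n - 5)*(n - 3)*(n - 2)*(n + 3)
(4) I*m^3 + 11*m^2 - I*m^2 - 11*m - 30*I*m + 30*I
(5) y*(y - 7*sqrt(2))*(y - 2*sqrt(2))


(1) = (s - 8)*(s - 1)
(2) = x^4 + 4*x^3 - 21*x^2 - 36*x + 108
(3) = n^4 - 7*n^3 + n^2 + 63*n - 90
(4) = (m - 6*I)*(m - 5*I)*(I*m - I)
(5) = y^3 - 9*sqrt(2)*y^2 + 28*y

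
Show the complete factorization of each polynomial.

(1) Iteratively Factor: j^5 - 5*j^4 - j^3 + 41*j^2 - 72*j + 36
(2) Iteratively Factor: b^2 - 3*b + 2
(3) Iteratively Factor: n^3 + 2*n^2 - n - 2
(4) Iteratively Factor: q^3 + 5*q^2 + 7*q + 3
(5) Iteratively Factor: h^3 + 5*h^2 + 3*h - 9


(1) = (j - 2)*(j^4 - 3*j^3 - 7*j^2 + 27*j - 18) = (j - 2)*(j + 3)*(j^3 - 6*j^2 + 11*j - 6) = (j - 3)*(j - 2)*(j + 3)*(j^2 - 3*j + 2) = (j - 3)*(j - 2)*(j - 1)*(j + 3)*(j - 2)
(2) = (b - 1)*(b - 2)
(3) = (n - 1)*(n^2 + 3*n + 2) = (n - 1)*(n + 2)*(n + 1)
(4) = (q + 3)*(q^2 + 2*q + 1) = (q + 1)*(q + 3)*(q + 1)
(5) = (h + 3)*(h^2 + 2*h - 3) = (h - 1)*(h + 3)*(h + 3)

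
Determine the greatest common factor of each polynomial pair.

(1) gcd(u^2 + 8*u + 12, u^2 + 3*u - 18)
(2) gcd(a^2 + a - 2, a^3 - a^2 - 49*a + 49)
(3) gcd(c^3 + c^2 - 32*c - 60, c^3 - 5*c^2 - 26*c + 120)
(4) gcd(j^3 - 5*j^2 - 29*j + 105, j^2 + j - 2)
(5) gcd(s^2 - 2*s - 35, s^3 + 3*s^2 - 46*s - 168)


(1) = gcd((u + 2)*(u + 6), (u - 3)*(u + 6)) = u + 6
(2) = a - 1
(3) = gcd((c - 6)*(c + 2)*(c + 5), (c - 6)*(c - 4)*(c + 5)) = c^2 - c - 30
(4) = gcd((j - 7)*(j - 3)*(j + 5), (j - 1)*(j + 2)) = 1
(5) = gcd((s - 7)*(s + 5), (s - 7)*(s + 4)*(s + 6)) = s - 7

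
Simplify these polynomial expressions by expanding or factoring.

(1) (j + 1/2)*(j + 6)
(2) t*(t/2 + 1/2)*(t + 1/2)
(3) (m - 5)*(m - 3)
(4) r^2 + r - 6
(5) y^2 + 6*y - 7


(1) = j^2 + 13*j/2 + 3
(2) = t^3/2 + 3*t^2/4 + t/4
(3) = m^2 - 8*m + 15
(4) = (r - 2)*(r + 3)
(5) = (y - 1)*(y + 7)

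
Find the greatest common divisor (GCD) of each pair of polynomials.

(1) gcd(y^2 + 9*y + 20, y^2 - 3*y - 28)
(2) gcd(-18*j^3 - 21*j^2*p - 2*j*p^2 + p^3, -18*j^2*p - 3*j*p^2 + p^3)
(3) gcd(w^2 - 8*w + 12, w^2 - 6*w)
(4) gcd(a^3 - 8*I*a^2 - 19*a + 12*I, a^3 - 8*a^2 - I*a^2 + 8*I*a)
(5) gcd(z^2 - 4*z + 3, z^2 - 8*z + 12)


(1) = y + 4
(2) = gcd((-6*j + p)*(j + p)*(3*j + p), p*(-6*j + p)*(3*j + p)) = -18*j^2 - 3*j*p + p^2
(3) = gcd((w - 6)*(w - 2), w*(w - 6)) = w - 6
(4) = gcd((a - 4*I)*(a - 3*I)*(a - I), a*(a - 8)*(a - I)) = a - I
(5) = gcd((z - 3)*(z - 1), (z - 6)*(z - 2)) = 1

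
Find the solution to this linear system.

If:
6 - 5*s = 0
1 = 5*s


Then:
No Solution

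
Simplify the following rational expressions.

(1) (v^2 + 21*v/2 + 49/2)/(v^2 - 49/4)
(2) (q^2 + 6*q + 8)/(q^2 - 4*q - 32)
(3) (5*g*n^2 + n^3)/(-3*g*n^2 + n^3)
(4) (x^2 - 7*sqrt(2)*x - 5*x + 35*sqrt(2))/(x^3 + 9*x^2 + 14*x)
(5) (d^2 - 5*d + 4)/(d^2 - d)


(1) = (2*v + 14)/(2*v - 7)
(2) = (q + 2)/(q - 8)
(3) = (-5*g - n)/(3*g - n)
(4) = (x^2 + x*(-7*sqrt(2) - 5) + 35*sqrt(2))/(x^3 + 9*x^2 + 14*x)
(5) = (d - 4)/d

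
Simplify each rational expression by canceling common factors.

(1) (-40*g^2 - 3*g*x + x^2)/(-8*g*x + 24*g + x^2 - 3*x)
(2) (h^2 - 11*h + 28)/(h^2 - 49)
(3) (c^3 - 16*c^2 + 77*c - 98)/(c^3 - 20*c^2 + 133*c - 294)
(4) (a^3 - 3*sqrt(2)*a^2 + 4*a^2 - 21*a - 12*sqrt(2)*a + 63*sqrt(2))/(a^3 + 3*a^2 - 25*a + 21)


(1) = (5*g + x)/(x - 3)
(2) = (h - 4)/(h + 7)
(3) = (c - 2)/(c - 6)
(4) = (a - 3*sqrt(2))/(a - 1)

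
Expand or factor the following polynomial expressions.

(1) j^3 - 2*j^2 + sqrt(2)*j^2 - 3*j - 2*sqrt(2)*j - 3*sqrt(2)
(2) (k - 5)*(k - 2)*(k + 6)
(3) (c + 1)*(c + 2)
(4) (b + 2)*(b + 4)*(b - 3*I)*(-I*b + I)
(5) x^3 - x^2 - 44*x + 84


(1) = (j - 3)*(j + 1)*(j + sqrt(2))
(2) = k^3 - k^2 - 32*k + 60
(3) = c^2 + 3*c + 2
(4) = -I*b^4 - 3*b^3 - 5*I*b^3 - 15*b^2 - 2*I*b^2 - 6*b + 8*I*b + 24
(5) = (x - 6)*(x - 2)*(x + 7)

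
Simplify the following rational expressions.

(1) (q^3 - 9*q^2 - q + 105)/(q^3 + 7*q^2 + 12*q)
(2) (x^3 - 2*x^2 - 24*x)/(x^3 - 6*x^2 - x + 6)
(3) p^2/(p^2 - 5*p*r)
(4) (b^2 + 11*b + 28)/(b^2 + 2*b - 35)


(1) = (q^2 - 12*q + 35)/(q^2 + 4*q)
(2) = (x^2 + 4*x)/(x^2 - 1)
(3) = p/(p - 5*r)
(4) = (b + 4)/(b - 5)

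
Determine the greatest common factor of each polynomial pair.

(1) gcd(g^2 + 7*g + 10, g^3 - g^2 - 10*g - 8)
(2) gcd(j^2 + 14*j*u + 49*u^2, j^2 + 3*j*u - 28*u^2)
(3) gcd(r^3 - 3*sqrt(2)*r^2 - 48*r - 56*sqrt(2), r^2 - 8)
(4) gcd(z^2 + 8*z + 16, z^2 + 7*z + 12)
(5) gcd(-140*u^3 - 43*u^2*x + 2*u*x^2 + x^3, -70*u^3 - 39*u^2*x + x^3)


(1) = gcd((g + 2)*(g + 5), (g - 4)*(g + 1)*(g + 2)) = g + 2
(2) = gcd((j + 7*u)^2, (j - 4*u)*(j + 7*u)) = j + 7*u
(3) = r + 2*sqrt(2)
(4) = z + 4
(5) = gcd((-7*u + x)*(4*u + x)*(5*u + x), (-7*u + x)*(2*u + x)*(5*u + x)) = -35*u^2 - 2*u*x + x^2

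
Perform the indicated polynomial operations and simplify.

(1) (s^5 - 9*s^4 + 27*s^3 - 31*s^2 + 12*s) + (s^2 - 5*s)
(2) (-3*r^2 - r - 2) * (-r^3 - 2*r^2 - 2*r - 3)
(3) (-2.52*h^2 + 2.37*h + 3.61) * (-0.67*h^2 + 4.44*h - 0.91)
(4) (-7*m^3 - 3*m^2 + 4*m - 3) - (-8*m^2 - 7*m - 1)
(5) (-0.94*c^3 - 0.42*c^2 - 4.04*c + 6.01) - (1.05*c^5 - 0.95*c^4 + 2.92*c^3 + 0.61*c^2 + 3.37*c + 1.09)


(1) = s^5 - 9*s^4 + 27*s^3 - 30*s^2 + 7*s
(2) = 3*r^5 + 7*r^4 + 10*r^3 + 15*r^2 + 7*r + 6
(3) = 1.6884*h^4 - 12.7767*h^3 + 10.3973*h^2 + 13.8717*h - 3.2851
(4) = -7*m^3 + 5*m^2 + 11*m - 2
(5) = -1.05*c^5 + 0.95*c^4 - 3.86*c^3 - 1.03*c^2 - 7.41*c + 4.92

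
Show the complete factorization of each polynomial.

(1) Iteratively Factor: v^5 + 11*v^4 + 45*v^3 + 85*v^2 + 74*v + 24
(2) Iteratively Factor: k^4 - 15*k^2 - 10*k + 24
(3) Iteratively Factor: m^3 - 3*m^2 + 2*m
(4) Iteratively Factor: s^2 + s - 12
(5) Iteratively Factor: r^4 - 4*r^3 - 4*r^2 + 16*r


(1) = (v + 4)*(v^4 + 7*v^3 + 17*v^2 + 17*v + 6) = (v + 1)*(v + 4)*(v^3 + 6*v^2 + 11*v + 6) = (v + 1)*(v + 3)*(v + 4)*(v^2 + 3*v + 2) = (v + 1)^2*(v + 3)*(v + 4)*(v + 2)
(2) = (k + 2)*(k^3 - 2*k^2 - 11*k + 12) = (k + 2)*(k + 3)*(k^2 - 5*k + 4) = (k - 1)*(k + 2)*(k + 3)*(k - 4)
(3) = (m)*(m^2 - 3*m + 2) = m*(m - 2)*(m - 1)
(4) = (s + 4)*(s - 3)
(5) = (r - 2)*(r^3 - 2*r^2 - 8*r) = (r - 2)*(r + 2)*(r^2 - 4*r) = (r - 4)*(r - 2)*(r + 2)*(r)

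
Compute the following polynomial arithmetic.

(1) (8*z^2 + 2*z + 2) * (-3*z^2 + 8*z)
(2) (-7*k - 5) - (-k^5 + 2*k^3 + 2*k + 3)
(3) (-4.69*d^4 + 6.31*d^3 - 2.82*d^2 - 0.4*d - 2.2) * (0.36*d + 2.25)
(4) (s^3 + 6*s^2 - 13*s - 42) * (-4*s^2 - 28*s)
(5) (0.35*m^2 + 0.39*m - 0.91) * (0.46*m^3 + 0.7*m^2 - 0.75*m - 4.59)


(1) = -24*z^4 + 58*z^3 + 10*z^2 + 16*z
(2) = k^5 - 2*k^3 - 9*k - 8
(3) = -1.6884*d^5 - 8.2809*d^4 + 13.1823*d^3 - 6.489*d^2 - 1.692*d - 4.95
(4) = -4*s^5 - 52*s^4 - 116*s^3 + 532*s^2 + 1176*s
(5) = 0.161*m^5 + 0.4244*m^4 - 0.4081*m^3 - 2.536*m^2 - 1.1076*m + 4.1769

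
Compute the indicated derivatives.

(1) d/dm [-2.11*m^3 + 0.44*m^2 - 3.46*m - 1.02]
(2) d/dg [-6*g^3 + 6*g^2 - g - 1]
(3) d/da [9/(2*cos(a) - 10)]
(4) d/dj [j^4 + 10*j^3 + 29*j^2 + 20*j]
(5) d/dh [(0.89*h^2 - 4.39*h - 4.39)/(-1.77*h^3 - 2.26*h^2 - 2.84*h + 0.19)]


(1) = -6.33*m^2 + 0.88*m - 3.46
(2) = -18*g^2 + 12*g - 1
(3) = 9*sin(a)/(2*(cos(a) - 5)^2)
(4) = 4*j^3 + 30*j^2 + 58*j + 20
(5) = (1.5753*h^4 - 15.5406*h^3 - 35.7599*h^2 - 19.5046*h - 13.3017)/(3.1329*h^6 + 8.0004*h^5 + 15.1612*h^4 + 12.1642*h^3 + 7.2068*h^2 - 1.0792*h + 0.0361)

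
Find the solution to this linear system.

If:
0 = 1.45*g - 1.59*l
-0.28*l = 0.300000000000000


Then:
g = -1.17
l = -1.07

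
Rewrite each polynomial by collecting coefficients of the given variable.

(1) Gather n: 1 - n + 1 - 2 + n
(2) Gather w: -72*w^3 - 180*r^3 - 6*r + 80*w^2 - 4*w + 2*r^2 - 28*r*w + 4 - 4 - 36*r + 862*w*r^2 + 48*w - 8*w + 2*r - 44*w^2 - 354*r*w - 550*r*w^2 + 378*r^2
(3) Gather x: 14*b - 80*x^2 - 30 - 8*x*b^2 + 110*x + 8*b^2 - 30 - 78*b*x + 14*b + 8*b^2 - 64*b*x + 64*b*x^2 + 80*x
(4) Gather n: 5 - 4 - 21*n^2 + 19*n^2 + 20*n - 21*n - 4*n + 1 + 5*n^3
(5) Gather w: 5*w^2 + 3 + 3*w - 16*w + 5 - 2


(1) = 0
(2) = -180*r^3 + 380*r^2 - 40*r - 72*w^3 + w^2*(36 - 550*r) + w*(862*r^2 - 382*r + 36)
(3) = 16*b^2 + 28*b + x^2*(64*b - 80) + x*(-8*b^2 - 142*b + 190) - 60
(4) = 5*n^3 - 2*n^2 - 5*n + 2
(5) = 5*w^2 - 13*w + 6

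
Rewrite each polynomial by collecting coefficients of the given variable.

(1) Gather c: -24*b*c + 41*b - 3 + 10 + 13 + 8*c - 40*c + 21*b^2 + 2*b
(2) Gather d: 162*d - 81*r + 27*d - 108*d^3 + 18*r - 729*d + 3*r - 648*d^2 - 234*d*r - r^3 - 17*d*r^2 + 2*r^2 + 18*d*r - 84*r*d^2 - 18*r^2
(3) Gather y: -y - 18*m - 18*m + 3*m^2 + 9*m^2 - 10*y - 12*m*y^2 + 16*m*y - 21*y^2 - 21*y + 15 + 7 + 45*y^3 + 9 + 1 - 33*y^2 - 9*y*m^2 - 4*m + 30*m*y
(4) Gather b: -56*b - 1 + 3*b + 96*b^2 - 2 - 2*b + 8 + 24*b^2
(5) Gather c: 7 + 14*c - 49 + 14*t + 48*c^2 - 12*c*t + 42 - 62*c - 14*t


(1) = 21*b^2 + 43*b + c*(-24*b - 32) + 20
(2) = -108*d^3 + d^2*(-84*r - 648) + d*(-17*r^2 - 216*r - 540) - r^3 - 16*r^2 - 60*r
(3) = 12*m^2 - 40*m + 45*y^3 + y^2*(-12*m - 54) + y*(-9*m^2 + 46*m - 32) + 32
(4) = 120*b^2 - 55*b + 5
(5) = 48*c^2 + c*(-12*t - 48)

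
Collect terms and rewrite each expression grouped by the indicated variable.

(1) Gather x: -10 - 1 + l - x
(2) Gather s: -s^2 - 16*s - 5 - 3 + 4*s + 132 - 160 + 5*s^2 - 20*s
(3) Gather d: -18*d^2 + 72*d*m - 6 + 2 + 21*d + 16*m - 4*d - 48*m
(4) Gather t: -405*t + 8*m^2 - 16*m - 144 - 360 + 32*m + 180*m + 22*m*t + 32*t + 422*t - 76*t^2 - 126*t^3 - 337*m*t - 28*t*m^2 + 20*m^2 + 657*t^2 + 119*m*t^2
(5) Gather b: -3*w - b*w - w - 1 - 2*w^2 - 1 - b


(1) = l - x - 11
(2) = 4*s^2 - 32*s - 36
(3) = -18*d^2 + d*(72*m + 17) - 32*m - 4
(4) = 28*m^2 + 196*m - 126*t^3 + t^2*(119*m + 581) + t*(-28*m^2 - 315*m + 49) - 504
(5) = b*(-w - 1) - 2*w^2 - 4*w - 2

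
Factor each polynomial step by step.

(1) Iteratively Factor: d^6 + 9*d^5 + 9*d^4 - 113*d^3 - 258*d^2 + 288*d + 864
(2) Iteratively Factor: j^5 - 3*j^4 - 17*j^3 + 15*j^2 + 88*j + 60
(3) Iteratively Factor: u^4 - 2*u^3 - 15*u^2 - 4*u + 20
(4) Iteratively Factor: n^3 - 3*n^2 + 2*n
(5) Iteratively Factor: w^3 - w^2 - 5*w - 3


(1) = (d + 4)*(d^5 + 5*d^4 - 11*d^3 - 69*d^2 + 18*d + 216) = (d - 3)*(d + 4)*(d^4 + 8*d^3 + 13*d^2 - 30*d - 72) = (d - 3)*(d + 3)*(d + 4)*(d^3 + 5*d^2 - 2*d - 24) = (d - 3)*(d + 3)^2*(d + 4)*(d^2 + 2*d - 8) = (d - 3)*(d - 2)*(d + 3)^2*(d + 4)*(d + 4)
(2) = (j - 3)*(j^4 - 17*j^2 - 36*j - 20) = (j - 5)*(j - 3)*(j^3 + 5*j^2 + 8*j + 4) = (j - 5)*(j - 3)*(j + 1)*(j^2 + 4*j + 4) = (j - 5)*(j - 3)*(j + 1)*(j + 2)*(j + 2)
(3) = (u + 2)*(u^3 - 4*u^2 - 7*u + 10) = (u - 5)*(u + 2)*(u^2 + u - 2) = (u - 5)*(u + 2)^2*(u - 1)
(4) = (n - 2)*(n^2 - n) = n*(n - 2)*(n - 1)
(5) = (w - 3)*(w^2 + 2*w + 1) = (w - 3)*(w + 1)*(w + 1)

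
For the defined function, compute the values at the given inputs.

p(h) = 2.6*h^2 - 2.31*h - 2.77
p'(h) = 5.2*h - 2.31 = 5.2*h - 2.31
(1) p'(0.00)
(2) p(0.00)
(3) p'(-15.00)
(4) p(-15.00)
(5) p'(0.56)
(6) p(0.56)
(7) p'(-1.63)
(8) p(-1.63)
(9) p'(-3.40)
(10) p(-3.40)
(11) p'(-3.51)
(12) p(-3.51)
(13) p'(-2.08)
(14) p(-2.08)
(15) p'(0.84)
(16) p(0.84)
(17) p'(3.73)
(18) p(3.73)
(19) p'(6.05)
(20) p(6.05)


(1) = -2.31
(2) = -2.77
(3) = -80.31
(4) = 616.88
(5) = 0.60
(6) = -3.25
(7) = -10.79
(8) = 7.90
(9) = -19.99
(10) = 35.14
(11) = -20.56
(12) = 37.37
(13) = -13.13
(14) = 13.28
(15) = 2.06
(16) = -2.88
(17) = 17.09
(18) = 24.79
(19) = 29.15
(20) = 78.42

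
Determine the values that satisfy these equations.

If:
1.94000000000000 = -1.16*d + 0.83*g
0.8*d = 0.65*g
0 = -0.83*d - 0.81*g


Then:
No Solution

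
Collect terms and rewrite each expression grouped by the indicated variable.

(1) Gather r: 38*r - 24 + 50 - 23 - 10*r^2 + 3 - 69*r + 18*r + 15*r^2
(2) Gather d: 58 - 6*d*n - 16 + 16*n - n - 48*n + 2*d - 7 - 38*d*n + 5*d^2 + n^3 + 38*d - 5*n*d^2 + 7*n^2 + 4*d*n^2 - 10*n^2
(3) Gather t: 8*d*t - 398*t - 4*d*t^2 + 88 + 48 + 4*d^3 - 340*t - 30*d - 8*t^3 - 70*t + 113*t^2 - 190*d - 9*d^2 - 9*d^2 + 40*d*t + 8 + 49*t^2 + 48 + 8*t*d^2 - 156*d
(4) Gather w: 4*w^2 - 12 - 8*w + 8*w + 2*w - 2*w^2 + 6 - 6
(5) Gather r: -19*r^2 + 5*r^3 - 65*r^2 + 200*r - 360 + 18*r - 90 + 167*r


(1) = 5*r^2 - 13*r + 6
(2) = d^2*(5 - 5*n) + d*(4*n^2 - 44*n + 40) + n^3 - 3*n^2 - 33*n + 35
(3) = 4*d^3 - 18*d^2 - 376*d - 8*t^3 + t^2*(162 - 4*d) + t*(8*d^2 + 48*d - 808) + 192
(4) = 2*w^2 + 2*w - 12
(5) = 5*r^3 - 84*r^2 + 385*r - 450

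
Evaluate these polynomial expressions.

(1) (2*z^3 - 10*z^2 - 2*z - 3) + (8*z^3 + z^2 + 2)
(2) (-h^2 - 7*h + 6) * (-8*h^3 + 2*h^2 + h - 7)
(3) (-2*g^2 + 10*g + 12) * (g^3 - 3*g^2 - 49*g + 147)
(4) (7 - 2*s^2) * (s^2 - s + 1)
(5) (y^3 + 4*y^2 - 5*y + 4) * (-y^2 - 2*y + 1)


(1) = 10*z^3 - 9*z^2 - 2*z - 1
(2) = 8*h^5 + 54*h^4 - 63*h^3 + 12*h^2 + 55*h - 42
(3) = -2*g^5 + 16*g^4 + 80*g^3 - 820*g^2 + 882*g + 1764
(4) = -2*s^4 + 2*s^3 + 5*s^2 - 7*s + 7
(5) = -y^5 - 6*y^4 - 2*y^3 + 10*y^2 - 13*y + 4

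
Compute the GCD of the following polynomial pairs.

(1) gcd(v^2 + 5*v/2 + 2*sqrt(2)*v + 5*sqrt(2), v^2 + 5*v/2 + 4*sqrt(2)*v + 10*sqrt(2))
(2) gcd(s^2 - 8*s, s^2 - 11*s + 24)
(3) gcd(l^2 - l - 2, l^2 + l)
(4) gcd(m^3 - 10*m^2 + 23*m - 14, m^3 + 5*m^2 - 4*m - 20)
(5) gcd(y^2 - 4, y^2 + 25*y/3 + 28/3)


(1) = v + 5/2
(2) = gcd(s*(s - 8), (s - 8)*(s - 3)) = s - 8
(3) = l + 1
(4) = m - 2
(5) = 1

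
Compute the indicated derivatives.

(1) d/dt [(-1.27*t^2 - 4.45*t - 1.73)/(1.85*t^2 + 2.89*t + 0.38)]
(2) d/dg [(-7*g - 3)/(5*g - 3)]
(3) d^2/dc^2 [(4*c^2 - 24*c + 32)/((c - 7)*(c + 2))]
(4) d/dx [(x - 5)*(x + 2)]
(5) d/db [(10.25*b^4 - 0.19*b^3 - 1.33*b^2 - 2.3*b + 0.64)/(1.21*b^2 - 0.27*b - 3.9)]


(1) = (4.5622*t^2 + 5.4358*t + 3.3087)/(3.4225*t^4 + 10.693*t^3 + 9.7581*t^2 + 2.1964*t + 0.1444)
(2) = 36/(5*g - 3)^2
(3) = 8*(-c^3 + 66*c^2 - 372*c + 928)/(c^6 - 15*c^5 + 33*c^4 + 295*c^3 - 462*c^2 - 2940*c - 2744)
(4) = 2*x - 3
(5) = (24.805*b^5 - 8.5324*b^4 - 159.7974*b^3 + 5.3651*b^2 + 8.8252*b + 9.1428)/(1.4641*b^4 - 0.6534*b^3 - 9.3651*b^2 + 2.106*b + 15.21)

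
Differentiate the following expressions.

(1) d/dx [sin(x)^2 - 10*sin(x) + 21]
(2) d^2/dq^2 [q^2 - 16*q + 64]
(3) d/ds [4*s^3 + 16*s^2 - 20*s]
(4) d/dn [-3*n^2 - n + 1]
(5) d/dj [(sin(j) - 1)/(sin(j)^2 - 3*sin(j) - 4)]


(1) = 2*(sin(x) - 5)*cos(x)
(2) = 2
(3) = 12*s^2 + 32*s - 20
(4) = -6*n - 1
(5) = (2*sin(j) + cos(j)^2 - 8)*cos(j)/((sin(j) - 4)^2*(sin(j) + 1)^2)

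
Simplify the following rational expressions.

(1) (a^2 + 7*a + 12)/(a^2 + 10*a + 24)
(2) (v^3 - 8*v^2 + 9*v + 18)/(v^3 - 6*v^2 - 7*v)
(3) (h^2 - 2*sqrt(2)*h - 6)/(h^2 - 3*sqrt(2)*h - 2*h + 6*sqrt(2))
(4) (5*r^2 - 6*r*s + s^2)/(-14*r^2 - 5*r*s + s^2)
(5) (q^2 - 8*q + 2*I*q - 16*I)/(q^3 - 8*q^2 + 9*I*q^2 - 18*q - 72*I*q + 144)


(1) = (a + 3)/(a + 6)
(2) = (v^2 - 9*v + 18)/(v^2 - 7*v)
(3) = (h + sqrt(2))/(h - 2)
(4) = (-5*r^2 + 6*r*s - s^2)/(14*r^2 + 5*r*s - s^2)
(5) = (q + 2*I)/(q^2 + 9*I*q - 18)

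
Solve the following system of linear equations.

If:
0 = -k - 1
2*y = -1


Then:
k = -1
y = -1/2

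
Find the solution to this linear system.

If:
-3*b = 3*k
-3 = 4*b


Then:
b = -3/4
k = 3/4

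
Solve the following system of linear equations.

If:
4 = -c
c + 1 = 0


Then:
No Solution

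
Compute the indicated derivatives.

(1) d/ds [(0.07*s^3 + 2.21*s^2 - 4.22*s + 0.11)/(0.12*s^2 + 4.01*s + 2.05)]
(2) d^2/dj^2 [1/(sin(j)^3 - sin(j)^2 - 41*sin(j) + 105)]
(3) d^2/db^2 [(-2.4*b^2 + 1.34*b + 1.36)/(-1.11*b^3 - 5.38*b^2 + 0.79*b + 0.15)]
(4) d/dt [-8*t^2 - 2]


(1) = (0.0084*s^4 + 0.5614*s^3 + 9.799*s^2 + 9.0346*s - 9.0921)/(0.0144*s^4 + 0.9624*s^3 + 16.5721*s^2 + 16.441*s + 4.2025)
(2) = (-9*sin(j)^6 + 11*sin(j)^5 + 90*sin(j)^4 + 806*sin(j)^3 - 2341*sin(j)^2 - 4689*sin(j) + 3572)/(sin(j)^3 - sin(j)^2 - 41*sin(j) + 105)^3
(3) = (5.91408*b^6 - 9.906084*b^5 - 55.493784*b^4 - 183.872092*b^3 - 220.08732*b^2 + 26.834712*b - 3.467012)/(1.367631*b^9 + 19.886094*b^8 + 93.464775*b^7 + 126.860095*b^6 - 71.894595*b^5 - 2.162796*b^4 + 3.407066*b^3 + 0.082305*b^2 - 0.053325*b - 0.003375)
(4) = -16*t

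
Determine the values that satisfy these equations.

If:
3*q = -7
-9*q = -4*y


Then:
q = -7/3
y = -21/4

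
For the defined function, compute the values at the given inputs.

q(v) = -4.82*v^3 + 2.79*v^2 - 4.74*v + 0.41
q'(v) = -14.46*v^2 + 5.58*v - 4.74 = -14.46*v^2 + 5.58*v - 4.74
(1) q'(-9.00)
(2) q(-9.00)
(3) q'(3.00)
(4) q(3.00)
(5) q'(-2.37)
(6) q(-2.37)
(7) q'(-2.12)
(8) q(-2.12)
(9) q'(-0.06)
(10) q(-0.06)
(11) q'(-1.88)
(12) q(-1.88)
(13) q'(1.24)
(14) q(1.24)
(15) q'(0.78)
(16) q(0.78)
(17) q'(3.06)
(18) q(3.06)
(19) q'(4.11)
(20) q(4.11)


(1) = -1226.22
(2) = 3782.84
(3) = -118.14
(4) = -118.84
(5) = -99.18
(6) = 91.48
(7) = -81.56
(8) = 68.92
(9) = -5.13
(10) = 0.71
(11) = -66.34
(12) = 51.21
(13) = -20.05
(14) = -10.37
(15) = -9.19
(16) = -3.88
(17) = -123.06
(18) = -126.08
(19) = -226.07
(20) = -306.58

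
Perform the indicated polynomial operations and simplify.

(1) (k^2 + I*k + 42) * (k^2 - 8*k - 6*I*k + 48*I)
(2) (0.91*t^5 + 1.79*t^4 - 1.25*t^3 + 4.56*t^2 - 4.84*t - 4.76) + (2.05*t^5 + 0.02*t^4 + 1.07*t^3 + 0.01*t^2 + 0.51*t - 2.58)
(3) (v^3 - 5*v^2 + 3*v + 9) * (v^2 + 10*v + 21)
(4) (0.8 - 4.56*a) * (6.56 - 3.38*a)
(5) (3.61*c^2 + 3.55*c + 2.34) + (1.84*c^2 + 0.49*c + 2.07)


(1) = k^4 - 8*k^3 - 5*I*k^3 + 48*k^2 + 40*I*k^2 - 384*k - 252*I*k + 2016*I
(2) = 2.96*t^5 + 1.81*t^4 - 0.18*t^3 + 4.57*t^2 - 4.33*t - 7.34
(3) = v^5 + 5*v^4 - 26*v^3 - 66*v^2 + 153*v + 189
(4) = 15.4128*a^2 - 32.6176*a + 5.248
(5) = 5.45*c^2 + 4.04*c + 4.41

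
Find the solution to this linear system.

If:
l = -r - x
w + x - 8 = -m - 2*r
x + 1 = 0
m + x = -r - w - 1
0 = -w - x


Then:
l = -8
m = -10
r = 9
w = 1
x = -1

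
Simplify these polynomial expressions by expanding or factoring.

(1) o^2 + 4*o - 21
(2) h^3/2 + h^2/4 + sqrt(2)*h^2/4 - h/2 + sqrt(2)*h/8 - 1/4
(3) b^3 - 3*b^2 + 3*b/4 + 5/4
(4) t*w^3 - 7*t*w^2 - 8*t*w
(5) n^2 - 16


(1) = (o - 3)*(o + 7)
(2) = (h/2 + sqrt(2)/2)*(h + 1/2)*(h - sqrt(2)/2)
(3) = (b - 5/2)*(b - 1)*(b + 1/2)
(4) = w*(w - 8)*(t*w + t)
(5) = (n - 4)*(n + 4)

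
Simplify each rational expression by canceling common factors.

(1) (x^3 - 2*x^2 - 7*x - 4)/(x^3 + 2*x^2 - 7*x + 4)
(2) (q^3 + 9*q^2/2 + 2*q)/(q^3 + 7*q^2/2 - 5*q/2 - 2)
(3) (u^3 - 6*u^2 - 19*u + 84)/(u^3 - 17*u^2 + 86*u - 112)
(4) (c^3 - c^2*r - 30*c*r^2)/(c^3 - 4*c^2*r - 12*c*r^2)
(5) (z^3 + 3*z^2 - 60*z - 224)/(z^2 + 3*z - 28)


(1) = (x^3 - 2*x^2 - 7*x - 4)/(x^3 + 2*x^2 - 7*x + 4)
(2) = q/(q - 1)
(3) = (u^2 + u - 12)/(u^2 - 10*u + 16)
(4) = (c + 5*r)/(c + 2*r)
(5) = (z^2 - 4*z - 32)/(z - 4)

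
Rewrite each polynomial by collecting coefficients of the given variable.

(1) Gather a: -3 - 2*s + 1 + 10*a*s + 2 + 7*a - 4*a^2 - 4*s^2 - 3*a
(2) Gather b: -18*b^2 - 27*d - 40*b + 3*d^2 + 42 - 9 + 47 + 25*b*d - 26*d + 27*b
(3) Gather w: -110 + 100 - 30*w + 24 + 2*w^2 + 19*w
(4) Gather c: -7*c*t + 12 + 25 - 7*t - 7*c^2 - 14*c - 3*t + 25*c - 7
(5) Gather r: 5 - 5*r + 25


(1) = -4*a^2 + a*(10*s + 4) - 4*s^2 - 2*s
(2) = -18*b^2 + b*(25*d - 13) + 3*d^2 - 53*d + 80
(3) = 2*w^2 - 11*w + 14
(4) = -7*c^2 + c*(11 - 7*t) - 10*t + 30
(5) = 30 - 5*r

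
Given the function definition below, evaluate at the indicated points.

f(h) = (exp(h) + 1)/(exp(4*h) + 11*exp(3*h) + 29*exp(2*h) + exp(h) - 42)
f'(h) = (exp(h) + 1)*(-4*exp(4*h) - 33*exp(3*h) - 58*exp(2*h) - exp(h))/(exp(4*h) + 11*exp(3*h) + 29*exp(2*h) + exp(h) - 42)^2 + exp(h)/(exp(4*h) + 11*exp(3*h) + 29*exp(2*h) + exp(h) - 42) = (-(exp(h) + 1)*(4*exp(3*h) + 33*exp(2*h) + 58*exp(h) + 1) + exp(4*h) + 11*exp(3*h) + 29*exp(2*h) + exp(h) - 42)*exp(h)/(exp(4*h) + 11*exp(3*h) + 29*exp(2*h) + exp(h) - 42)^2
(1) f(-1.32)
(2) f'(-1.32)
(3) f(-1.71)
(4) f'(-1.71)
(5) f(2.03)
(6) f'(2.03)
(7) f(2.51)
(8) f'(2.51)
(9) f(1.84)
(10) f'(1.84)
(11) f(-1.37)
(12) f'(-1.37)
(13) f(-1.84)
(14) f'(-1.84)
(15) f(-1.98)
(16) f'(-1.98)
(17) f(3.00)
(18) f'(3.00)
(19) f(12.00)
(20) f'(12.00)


(1) = -0.03
(2) = -0.01
(3) = -0.03
(4) = -0.01
(5) = 0.00
(6) = -0.00
(7) = 0.00
(8) = -0.00
(9) = 0.00
(10) = -0.00
(11) = -0.03
(12) = -0.01
(13) = -0.03
(14) = -0.01
(15) = -0.03
(16) = -0.00
(17) = 0.00
(18) = -0.00
(19) = 0.00
(20) = -0.00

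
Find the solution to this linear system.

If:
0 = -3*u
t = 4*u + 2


Then:
t = 2
u = 0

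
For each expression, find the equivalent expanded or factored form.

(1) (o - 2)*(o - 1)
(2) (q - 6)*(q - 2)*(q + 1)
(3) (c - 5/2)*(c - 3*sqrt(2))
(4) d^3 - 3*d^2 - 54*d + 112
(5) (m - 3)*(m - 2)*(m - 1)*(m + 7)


(1) = o^2 - 3*o + 2
(2) = q^3 - 7*q^2 + 4*q + 12
(3) = c^2 - 3*sqrt(2)*c - 5*c/2 + 15*sqrt(2)/2
(4) = (d - 8)*(d - 2)*(d + 7)
(5) = m^4 + m^3 - 31*m^2 + 71*m - 42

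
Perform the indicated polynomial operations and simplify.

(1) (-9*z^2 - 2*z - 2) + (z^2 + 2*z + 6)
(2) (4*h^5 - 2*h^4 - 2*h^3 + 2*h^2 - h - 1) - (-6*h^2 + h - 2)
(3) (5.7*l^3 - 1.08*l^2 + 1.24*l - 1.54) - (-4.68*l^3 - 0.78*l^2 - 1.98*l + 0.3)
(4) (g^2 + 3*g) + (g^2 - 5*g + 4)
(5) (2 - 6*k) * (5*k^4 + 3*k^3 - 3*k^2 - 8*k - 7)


(1) = 4 - 8*z^2
(2) = 4*h^5 - 2*h^4 - 2*h^3 + 8*h^2 - 2*h + 1
(3) = 10.38*l^3 - 0.3*l^2 + 3.22*l - 1.84
(4) = 2*g^2 - 2*g + 4
(5) = -30*k^5 - 8*k^4 + 24*k^3 + 42*k^2 + 26*k - 14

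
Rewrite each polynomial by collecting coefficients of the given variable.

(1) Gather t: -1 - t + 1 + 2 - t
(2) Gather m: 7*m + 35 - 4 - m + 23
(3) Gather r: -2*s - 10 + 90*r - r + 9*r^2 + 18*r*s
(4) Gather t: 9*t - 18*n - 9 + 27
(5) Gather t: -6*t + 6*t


(1) = 2 - 2*t
(2) = 6*m + 54
(3) = 9*r^2 + r*(18*s + 89) - 2*s - 10
(4) = -18*n + 9*t + 18
(5) = 0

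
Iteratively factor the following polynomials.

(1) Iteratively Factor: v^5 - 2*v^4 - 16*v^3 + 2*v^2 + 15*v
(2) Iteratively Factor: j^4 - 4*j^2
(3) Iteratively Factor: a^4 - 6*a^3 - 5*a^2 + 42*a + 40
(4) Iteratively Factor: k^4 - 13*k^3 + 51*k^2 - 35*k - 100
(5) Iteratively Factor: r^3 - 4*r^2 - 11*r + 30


(1) = (v + 3)*(v^4 - 5*v^3 - v^2 + 5*v) = (v + 1)*(v + 3)*(v^3 - 6*v^2 + 5*v) = (v - 1)*(v + 1)*(v + 3)*(v^2 - 5*v) = (v - 5)*(v - 1)*(v + 1)*(v + 3)*(v)
(2) = (j + 2)*(j^3 - 2*j^2) = j*(j + 2)*(j^2 - 2*j) = j^2*(j + 2)*(j - 2)
(3) = (a + 2)*(a^3 - 8*a^2 + 11*a + 20) = (a + 1)*(a + 2)*(a^2 - 9*a + 20) = (a - 4)*(a + 1)*(a + 2)*(a - 5)
(4) = (k - 5)*(k^3 - 8*k^2 + 11*k + 20) = (k - 5)^2*(k^2 - 3*k - 4) = (k - 5)^2*(k + 1)*(k - 4)
(5) = (r - 2)*(r^2 - 2*r - 15) = (r - 5)*(r - 2)*(r + 3)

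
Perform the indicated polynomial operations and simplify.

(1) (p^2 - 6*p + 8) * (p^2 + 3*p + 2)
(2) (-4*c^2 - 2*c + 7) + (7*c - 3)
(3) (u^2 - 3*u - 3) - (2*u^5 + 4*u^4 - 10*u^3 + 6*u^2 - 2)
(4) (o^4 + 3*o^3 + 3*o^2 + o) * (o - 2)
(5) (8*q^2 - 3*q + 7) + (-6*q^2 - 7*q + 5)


(1) = p^4 - 3*p^3 - 8*p^2 + 12*p + 16
(2) = -4*c^2 + 5*c + 4
(3) = -2*u^5 - 4*u^4 + 10*u^3 - 5*u^2 - 3*u - 1
(4) = o^5 + o^4 - 3*o^3 - 5*o^2 - 2*o
(5) = 2*q^2 - 10*q + 12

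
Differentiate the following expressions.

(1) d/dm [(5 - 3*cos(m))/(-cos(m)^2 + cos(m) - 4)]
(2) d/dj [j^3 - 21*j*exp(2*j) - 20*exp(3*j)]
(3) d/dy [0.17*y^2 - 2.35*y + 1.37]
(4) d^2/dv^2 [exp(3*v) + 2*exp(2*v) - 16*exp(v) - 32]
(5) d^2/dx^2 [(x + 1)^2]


(1) = (3*cos(m)^2 - 10*cos(m) - 7)*sin(m)/(sin(m)^2 + cos(m) - 5)^2
(2) = 3*j^2 - 42*j*exp(2*j) - 60*exp(3*j) - 21*exp(2*j)
(3) = 0.34*y - 2.35
(4) = (9*exp(2*v) + 8*exp(v) - 16)*exp(v)
(5) = 2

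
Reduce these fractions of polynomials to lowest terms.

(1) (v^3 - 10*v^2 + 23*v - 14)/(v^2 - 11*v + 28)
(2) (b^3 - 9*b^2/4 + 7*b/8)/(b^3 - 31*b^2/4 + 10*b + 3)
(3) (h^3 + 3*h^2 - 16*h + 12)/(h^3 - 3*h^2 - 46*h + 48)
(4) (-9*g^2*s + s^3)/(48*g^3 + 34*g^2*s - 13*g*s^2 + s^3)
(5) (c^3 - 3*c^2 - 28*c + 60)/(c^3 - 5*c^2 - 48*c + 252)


(1) = (v^2 - 3*v + 2)/(v - 4)
(2) = (8*b^3 - 18*b^2 + 7*b)/(8*b^3 - 62*b^2 + 80*b + 24)
(3) = (h - 2)/(h - 8)
(4) = (-9*g^2*s + s^3)/(48*g^3 + 34*g^2*s - 13*g*s^2 + s^3)
(5) = (c^2 + 3*c - 10)/(c^2 + c - 42)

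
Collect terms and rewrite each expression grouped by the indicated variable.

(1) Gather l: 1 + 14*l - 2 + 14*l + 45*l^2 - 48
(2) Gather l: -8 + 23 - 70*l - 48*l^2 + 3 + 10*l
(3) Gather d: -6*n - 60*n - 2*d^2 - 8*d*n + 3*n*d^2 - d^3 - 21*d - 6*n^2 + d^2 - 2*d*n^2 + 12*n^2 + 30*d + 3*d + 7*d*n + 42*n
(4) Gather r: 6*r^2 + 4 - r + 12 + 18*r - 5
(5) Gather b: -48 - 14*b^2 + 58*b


(1) = 45*l^2 + 28*l - 49
(2) = -48*l^2 - 60*l + 18
(3) = -d^3 + d^2*(3*n - 1) + d*(-2*n^2 - n + 12) + 6*n^2 - 24*n
(4) = 6*r^2 + 17*r + 11
(5) = -14*b^2 + 58*b - 48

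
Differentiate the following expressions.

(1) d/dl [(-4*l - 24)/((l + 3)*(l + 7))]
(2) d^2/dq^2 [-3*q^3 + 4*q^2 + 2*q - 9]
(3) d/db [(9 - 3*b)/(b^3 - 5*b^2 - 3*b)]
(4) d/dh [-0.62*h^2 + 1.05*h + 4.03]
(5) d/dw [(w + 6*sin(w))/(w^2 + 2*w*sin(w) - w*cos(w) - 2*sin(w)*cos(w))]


(1) = 4*(l^2 + 12*l + 39)/(l^4 + 20*l^3 + 142*l^2 + 420*l + 441)
(2) = 8 - 18*q
(3) = 3*(2*b^3 - 14*b^2 + 30*b + 9)/(b^2*(b^4 - 10*b^3 + 19*b^2 + 30*b + 9))
(4) = 1.05 - 1.24*h
(5) = (-w^2*sin(w) + 4*w^2*cos(w) - w^2 - 4*w*sin(w)^2 - 12*w*sin(w) - 4*w - 12*sin(w)^3 - 12*sin(w)^2 + 4*sin(w)*cos(w))/((w + 2*sin(w))^2*(w - cos(w))^2)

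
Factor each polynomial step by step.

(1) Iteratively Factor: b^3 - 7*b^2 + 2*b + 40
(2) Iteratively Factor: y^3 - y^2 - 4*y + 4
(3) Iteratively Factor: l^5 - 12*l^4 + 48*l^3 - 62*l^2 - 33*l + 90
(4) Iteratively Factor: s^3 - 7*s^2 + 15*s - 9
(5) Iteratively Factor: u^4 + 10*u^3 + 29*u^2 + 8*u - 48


(1) = (b - 4)*(b^2 - 3*b - 10) = (b - 5)*(b - 4)*(b + 2)
(2) = (y - 1)*(y^2 - 4) = (y - 2)*(y - 1)*(y + 2)
(3) = (l - 3)*(l^4 - 9*l^3 + 21*l^2 + l - 30) = (l - 5)*(l - 3)*(l^3 - 4*l^2 + l + 6) = (l - 5)*(l - 3)*(l - 2)*(l^2 - 2*l - 3) = (l - 5)*(l - 3)*(l - 2)*(l + 1)*(l - 3)
(4) = (s - 1)*(s^2 - 6*s + 9) = (s - 3)*(s - 1)*(s - 3)
(5) = (u + 4)*(u^3 + 6*u^2 + 5*u - 12) = (u + 3)*(u + 4)*(u^2 + 3*u - 4) = (u - 1)*(u + 3)*(u + 4)*(u + 4)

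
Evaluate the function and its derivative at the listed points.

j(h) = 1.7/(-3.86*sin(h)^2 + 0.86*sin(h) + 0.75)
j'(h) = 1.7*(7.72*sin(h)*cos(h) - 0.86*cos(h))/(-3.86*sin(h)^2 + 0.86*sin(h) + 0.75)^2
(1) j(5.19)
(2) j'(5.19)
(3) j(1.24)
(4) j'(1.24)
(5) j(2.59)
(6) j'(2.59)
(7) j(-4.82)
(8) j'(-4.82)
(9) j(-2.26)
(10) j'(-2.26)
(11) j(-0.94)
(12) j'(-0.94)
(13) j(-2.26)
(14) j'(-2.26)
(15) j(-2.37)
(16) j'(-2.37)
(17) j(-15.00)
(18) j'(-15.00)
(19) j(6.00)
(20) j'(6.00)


(1) = -0.56
(2) = -0.64
(3) = -0.90
(4) = 1.00
(5) = 12.09
(6) = -233.20
(7) = -0.77
(8) = 0.25
(9) = -0.77
(10) = 1.51
(11) = -0.69
(12) = -1.17
(13) = -0.77
(14) = 1.51
(15) = -0.98
(16) = 2.55
(17) = -1.18
(18) = 3.65
(19) = 8.16
(20) = -113.46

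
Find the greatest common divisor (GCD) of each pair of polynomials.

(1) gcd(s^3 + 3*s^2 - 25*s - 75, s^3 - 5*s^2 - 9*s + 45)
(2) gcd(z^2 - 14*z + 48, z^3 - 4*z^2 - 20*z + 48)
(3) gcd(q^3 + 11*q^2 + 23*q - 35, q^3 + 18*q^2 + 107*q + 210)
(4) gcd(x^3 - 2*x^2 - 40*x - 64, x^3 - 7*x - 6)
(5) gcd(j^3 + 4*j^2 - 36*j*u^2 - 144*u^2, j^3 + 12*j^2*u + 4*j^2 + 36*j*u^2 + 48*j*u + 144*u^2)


(1) = gcd((s - 5)*(s + 3)*(s + 5), (s - 5)*(s - 3)*(s + 3)) = s^2 - 2*s - 15
(2) = z - 6
(3) = q^2 + 12*q + 35
(4) = gcd((x - 8)*(x + 2)*(x + 4), (x - 3)*(x + 1)*(x + 2)) = x + 2
(5) = j^2 + 6*j*u + 4*j + 24*u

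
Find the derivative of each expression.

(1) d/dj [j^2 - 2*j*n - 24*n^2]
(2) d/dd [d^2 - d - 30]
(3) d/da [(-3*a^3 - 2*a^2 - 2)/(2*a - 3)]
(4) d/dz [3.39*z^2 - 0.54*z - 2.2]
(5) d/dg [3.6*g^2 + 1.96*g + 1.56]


(1) = 2*j - 2*n
(2) = 2*d - 1
(3) = (-12*a^3 + 23*a^2 + 12*a + 4)/(4*a^2 - 12*a + 9)
(4) = 6.78*z - 0.54
(5) = 7.2*g + 1.96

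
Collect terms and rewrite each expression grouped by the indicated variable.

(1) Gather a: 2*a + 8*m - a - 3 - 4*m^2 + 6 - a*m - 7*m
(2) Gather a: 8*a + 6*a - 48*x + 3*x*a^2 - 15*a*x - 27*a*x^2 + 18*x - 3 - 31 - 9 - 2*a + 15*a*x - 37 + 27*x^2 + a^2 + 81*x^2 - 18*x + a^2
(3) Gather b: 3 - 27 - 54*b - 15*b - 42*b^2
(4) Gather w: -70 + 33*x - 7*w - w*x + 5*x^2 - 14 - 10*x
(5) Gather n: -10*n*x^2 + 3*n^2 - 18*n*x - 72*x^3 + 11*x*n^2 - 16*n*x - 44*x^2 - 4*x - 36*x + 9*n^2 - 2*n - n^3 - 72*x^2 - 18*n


(1) = a*(1 - m) - 4*m^2 + m + 3
(2) = a^2*(3*x + 2) + a*(12 - 27*x^2) + 108*x^2 - 48*x - 80
(3) = -42*b^2 - 69*b - 24
(4) = w*(-x - 7) + 5*x^2 + 23*x - 84
(5) = -n^3 + n^2*(11*x + 12) + n*(-10*x^2 - 34*x - 20) - 72*x^3 - 116*x^2 - 40*x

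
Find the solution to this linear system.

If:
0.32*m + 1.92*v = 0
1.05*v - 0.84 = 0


Then:
m = -4.80
v = 0.80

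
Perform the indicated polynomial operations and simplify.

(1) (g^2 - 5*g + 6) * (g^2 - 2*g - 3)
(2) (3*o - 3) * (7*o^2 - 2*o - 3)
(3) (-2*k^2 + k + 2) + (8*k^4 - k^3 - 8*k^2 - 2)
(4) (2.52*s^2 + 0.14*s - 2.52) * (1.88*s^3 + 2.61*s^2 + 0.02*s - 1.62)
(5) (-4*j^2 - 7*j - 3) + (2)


(1) = g^4 - 7*g^3 + 13*g^2 + 3*g - 18
(2) = 21*o^3 - 27*o^2 - 3*o + 9
(3) = 8*k^4 - k^3 - 10*k^2 + k
(4) = 4.7376*s^5 + 6.8404*s^4 - 4.3218*s^3 - 10.6568*s^2 - 0.2772*s + 4.0824
(5) = -4*j^2 - 7*j - 1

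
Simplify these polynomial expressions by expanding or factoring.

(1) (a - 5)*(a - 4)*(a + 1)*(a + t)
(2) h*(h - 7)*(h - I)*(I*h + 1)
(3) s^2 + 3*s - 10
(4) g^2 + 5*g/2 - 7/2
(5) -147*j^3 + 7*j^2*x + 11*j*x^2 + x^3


(1) = a^4 + a^3*t - 8*a^3 - 8*a^2*t + 11*a^2 + 11*a*t + 20*a + 20*t
(2) = I*h^4 + 2*h^3 - 7*I*h^3 - 14*h^2 - I*h^2 + 7*I*h
(3) = (s - 2)*(s + 5)
(4) = (g - 1)*(g + 7/2)
(5) = (-3*j + x)*(7*j + x)^2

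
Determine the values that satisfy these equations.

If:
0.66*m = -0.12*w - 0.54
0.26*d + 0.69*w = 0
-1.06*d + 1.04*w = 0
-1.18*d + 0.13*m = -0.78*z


Then:
d = 0.00
m = -0.82
w = 0.00
z = 0.14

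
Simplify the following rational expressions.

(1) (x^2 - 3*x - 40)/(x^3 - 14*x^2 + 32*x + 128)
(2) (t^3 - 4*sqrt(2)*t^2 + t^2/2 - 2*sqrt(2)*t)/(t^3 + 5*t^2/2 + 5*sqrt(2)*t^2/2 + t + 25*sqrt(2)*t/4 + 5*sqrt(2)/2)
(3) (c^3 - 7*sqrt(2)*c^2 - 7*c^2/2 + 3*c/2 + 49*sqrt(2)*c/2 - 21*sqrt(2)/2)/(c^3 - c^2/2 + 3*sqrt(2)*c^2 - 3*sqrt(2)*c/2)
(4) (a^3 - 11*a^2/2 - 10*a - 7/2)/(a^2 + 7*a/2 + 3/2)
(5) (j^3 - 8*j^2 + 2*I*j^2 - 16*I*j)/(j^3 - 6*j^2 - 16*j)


(1) = (x + 5)/(x^2 - 6*x - 16)
(2) = (8*t^2 - 32*sqrt(2)*t)/(8*t^2 + t*(16 + 20*sqrt(2)) + 40*sqrt(2))
(3) = (4*c^2 + c*(-28*sqrt(2) - 12) + 84*sqrt(2))/(4*c^2 + 12*sqrt(2)*c)
(4) = (a^2 - 6*a - 7)/(a + 3)
(5) = (j + 2*I)/(j + 2)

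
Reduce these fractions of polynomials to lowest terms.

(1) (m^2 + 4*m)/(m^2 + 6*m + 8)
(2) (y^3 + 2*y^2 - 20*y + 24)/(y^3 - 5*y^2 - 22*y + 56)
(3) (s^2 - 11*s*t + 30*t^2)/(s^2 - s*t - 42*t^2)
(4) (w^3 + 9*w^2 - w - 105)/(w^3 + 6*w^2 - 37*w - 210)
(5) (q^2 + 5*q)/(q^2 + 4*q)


(1) = m/(m + 2)
(2) = (y^2 + 4*y - 12)/(y^2 - 3*y - 28)
(3) = (s^2 - 11*s*t + 30*t^2)/(s^2 - s*t - 42*t^2)
(4) = (w - 3)/(w - 6)
(5) = (q + 5)/(q + 4)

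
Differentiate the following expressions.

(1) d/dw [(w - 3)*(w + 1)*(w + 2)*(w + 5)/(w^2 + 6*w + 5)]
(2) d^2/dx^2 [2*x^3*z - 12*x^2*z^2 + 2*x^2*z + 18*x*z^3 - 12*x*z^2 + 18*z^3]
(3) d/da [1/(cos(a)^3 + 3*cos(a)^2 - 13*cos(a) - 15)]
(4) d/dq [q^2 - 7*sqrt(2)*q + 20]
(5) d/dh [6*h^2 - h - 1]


(1) = 2*w - 1
(2) = 4*z*(3*x - 6*z + 1)
(3) = (3*cos(a)^2 + 6*cos(a) - 13)*sin(a)/(cos(a)^3 + 3*cos(a)^2 - 13*cos(a) - 15)^2
(4) = 2*q - 7*sqrt(2)
(5) = 12*h - 1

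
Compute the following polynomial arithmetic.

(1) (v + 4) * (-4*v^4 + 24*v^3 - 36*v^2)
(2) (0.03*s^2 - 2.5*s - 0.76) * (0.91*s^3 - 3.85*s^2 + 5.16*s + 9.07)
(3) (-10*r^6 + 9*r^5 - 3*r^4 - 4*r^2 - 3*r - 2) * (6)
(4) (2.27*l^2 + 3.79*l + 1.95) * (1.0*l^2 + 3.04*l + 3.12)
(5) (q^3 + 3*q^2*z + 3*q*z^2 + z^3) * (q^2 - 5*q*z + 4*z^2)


(1) = -4*v^5 + 8*v^4 + 60*v^3 - 144*v^2
(2) = 0.0273*s^5 - 2.3905*s^4 + 9.0882*s^3 - 9.7019*s^2 - 26.5966*s - 6.8932
(3) = -60*r^6 + 54*r^5 - 18*r^4 - 24*r^2 - 18*r - 12
(4) = 2.27*l^4 + 10.6908*l^3 + 20.554*l^2 + 17.7528*l + 6.084
(5) = q^5 - 2*q^4*z - 8*q^3*z^2 - 2*q^2*z^3 + 7*q*z^4 + 4*z^5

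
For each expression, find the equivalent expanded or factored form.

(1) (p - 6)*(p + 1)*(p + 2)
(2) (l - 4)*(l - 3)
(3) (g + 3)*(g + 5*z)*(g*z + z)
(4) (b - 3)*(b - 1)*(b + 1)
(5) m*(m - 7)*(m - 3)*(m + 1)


(1) = p^3 - 3*p^2 - 16*p - 12
(2) = l^2 - 7*l + 12
(3) = g^3*z + 5*g^2*z^2 + 4*g^2*z + 20*g*z^2 + 3*g*z + 15*z^2
(4) = b^3 - 3*b^2 - b + 3
(5) = m^4 - 9*m^3 + 11*m^2 + 21*m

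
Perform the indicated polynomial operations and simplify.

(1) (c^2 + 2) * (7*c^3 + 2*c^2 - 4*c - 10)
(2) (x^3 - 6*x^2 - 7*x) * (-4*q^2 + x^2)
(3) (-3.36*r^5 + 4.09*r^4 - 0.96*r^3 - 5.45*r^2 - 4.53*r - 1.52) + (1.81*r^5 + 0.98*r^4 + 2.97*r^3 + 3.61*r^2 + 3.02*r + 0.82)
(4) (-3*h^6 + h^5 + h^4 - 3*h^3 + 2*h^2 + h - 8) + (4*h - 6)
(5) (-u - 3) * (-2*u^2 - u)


(1) = 7*c^5 + 2*c^4 + 10*c^3 - 6*c^2 - 8*c - 20
(2) = -4*q^2*x^3 + 24*q^2*x^2 + 28*q^2*x + x^5 - 6*x^4 - 7*x^3
(3) = -1.55*r^5 + 5.07*r^4 + 2.01*r^3 - 1.84*r^2 - 1.51*r - 0.7
(4) = -3*h^6 + h^5 + h^4 - 3*h^3 + 2*h^2 + 5*h - 14
(5) = 2*u^3 + 7*u^2 + 3*u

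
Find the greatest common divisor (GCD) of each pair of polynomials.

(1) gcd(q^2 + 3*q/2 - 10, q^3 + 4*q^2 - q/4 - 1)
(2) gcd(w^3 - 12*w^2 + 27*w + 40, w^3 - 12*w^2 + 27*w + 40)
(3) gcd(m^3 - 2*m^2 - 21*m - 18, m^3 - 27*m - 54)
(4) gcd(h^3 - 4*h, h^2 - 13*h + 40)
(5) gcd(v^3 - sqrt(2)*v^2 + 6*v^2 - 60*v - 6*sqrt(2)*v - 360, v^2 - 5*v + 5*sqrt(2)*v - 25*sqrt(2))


(1) = gcd((q - 5/2)*(q + 4), (q - 1/2)*(q + 1/2)*(q + 4)) = q + 4
(2) = gcd((w - 8)*(w - 5)*(w + 1), (w - 8)*(w - 5)*(w + 1)) = w^3 - 12*w^2 + 27*w + 40
(3) = m^2 - 3*m - 18
(4) = gcd(h*(h - 2)*(h + 2), (h - 8)*(h - 5)) = 1
(5) = gcd((v + 6)*(v - 6*sqrt(2))*(v + 5*sqrt(2)), (v - 5)*(v + 5*sqrt(2))) = v + 5*sqrt(2)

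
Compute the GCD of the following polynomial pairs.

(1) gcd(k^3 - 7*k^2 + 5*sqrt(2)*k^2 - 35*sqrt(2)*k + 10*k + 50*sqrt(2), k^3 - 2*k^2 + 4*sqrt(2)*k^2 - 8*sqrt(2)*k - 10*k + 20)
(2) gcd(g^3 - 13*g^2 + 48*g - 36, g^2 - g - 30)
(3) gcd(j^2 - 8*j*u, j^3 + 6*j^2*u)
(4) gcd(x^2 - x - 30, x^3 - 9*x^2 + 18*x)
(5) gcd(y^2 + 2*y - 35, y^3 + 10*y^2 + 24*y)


(1) = k^2 + k*(-2 + 5*sqrt(2)) - 10*sqrt(2)
(2) = gcd((g - 6)^2*(g - 1), (g - 6)*(g + 5)) = g - 6
(3) = gcd(j*(j - 8*u), j^2*(j + 6*u)) = j
(4) = x - 6
(5) = gcd((y - 5)*(y + 7), y*(y + 4)*(y + 6)) = 1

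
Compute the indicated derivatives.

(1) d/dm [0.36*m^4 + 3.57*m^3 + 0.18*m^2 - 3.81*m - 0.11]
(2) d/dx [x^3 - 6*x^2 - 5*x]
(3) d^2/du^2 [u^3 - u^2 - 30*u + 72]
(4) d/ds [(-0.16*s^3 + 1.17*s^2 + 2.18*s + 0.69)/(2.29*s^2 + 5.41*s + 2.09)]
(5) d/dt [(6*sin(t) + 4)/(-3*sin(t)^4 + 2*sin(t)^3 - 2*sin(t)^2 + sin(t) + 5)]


(1) = 1.44*m^3 + 10.71*m^2 + 0.36*m - 3.81
(2) = 3*x^2 - 12*x - 5
(3) = 6*u - 2
(4) = (-0.3664*s^4 - 1.7312*s^3 + 0.3343*s^2 + 1.7304*s + 0.8233)/(5.2441*s^4 + 24.7778*s^3 + 38.8403*s^2 + 22.6138*s + 4.3681)
(5) = 2*(27*sin(t)^4 + 12*sin(t)^3 - 6*sin(t)^2 + 8*sin(t) + 13)*cos(t)/(-3*sin(t)^4 + 2*sin(t)^3 - 2*sin(t)^2 + sin(t) + 5)^2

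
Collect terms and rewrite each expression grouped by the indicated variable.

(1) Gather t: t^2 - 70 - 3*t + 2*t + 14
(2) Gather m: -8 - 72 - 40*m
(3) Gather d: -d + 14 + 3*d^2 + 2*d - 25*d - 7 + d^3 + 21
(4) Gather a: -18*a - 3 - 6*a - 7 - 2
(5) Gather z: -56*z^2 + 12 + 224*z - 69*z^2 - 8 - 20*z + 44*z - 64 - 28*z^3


(1) = t^2 - t - 56
(2) = -40*m - 80
(3) = d^3 + 3*d^2 - 24*d + 28
(4) = -24*a - 12
(5) = -28*z^3 - 125*z^2 + 248*z - 60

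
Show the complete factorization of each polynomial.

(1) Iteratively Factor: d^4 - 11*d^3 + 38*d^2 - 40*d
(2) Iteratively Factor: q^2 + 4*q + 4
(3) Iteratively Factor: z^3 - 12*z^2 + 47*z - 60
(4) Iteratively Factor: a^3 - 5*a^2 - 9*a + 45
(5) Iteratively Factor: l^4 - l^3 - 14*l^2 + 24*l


(1) = (d - 5)*(d^3 - 6*d^2 + 8*d) = d*(d - 5)*(d^2 - 6*d + 8) = d*(d - 5)*(d - 2)*(d - 4)
(2) = (q + 2)*(q + 2)
(3) = (z - 5)*(z^2 - 7*z + 12) = (z - 5)*(z - 4)*(z - 3)
(4) = (a - 5)*(a^2 - 9) = (a - 5)*(a - 3)*(a + 3)
(5) = (l + 4)*(l^3 - 5*l^2 + 6*l) = l*(l + 4)*(l^2 - 5*l + 6) = l*(l - 3)*(l + 4)*(l - 2)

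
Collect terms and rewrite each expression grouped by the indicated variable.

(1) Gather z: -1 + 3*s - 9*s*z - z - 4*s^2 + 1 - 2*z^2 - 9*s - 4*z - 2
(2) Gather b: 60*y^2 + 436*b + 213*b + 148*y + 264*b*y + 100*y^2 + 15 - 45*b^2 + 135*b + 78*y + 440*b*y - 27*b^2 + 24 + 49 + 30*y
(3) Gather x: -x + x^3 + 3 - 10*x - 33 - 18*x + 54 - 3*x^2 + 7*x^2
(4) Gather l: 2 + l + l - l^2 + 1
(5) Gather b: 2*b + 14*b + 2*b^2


(1) = -4*s^2 - 6*s - 2*z^2 + z*(-9*s - 5) - 2
(2) = -72*b^2 + b*(704*y + 784) + 160*y^2 + 256*y + 88
(3) = x^3 + 4*x^2 - 29*x + 24
(4) = -l^2 + 2*l + 3
(5) = 2*b^2 + 16*b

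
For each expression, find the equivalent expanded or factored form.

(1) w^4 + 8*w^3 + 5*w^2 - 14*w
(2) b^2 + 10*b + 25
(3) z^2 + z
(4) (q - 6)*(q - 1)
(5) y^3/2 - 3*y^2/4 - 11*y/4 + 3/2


(1) = w*(w - 1)*(w + 2)*(w + 7)
(2) = (b + 5)^2
(3) = z*(z + 1)
(4) = q^2 - 7*q + 6
(5) = (y/2 + 1)*(y - 3)*(y - 1/2)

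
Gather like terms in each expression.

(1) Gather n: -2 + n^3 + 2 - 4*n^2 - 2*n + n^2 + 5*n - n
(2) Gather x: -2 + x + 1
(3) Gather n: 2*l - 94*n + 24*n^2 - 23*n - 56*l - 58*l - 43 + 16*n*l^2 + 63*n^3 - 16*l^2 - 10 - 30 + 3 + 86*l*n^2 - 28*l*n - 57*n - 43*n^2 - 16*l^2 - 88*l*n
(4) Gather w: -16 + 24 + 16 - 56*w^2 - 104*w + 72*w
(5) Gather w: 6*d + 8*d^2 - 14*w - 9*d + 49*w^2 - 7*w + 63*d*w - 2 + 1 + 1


(1) = n^3 - 3*n^2 + 2*n
(2) = x - 1
(3) = -32*l^2 - 112*l + 63*n^3 + n^2*(86*l - 19) + n*(16*l^2 - 116*l - 174) - 80
(4) = -56*w^2 - 32*w + 24
(5) = 8*d^2 - 3*d + 49*w^2 + w*(63*d - 21)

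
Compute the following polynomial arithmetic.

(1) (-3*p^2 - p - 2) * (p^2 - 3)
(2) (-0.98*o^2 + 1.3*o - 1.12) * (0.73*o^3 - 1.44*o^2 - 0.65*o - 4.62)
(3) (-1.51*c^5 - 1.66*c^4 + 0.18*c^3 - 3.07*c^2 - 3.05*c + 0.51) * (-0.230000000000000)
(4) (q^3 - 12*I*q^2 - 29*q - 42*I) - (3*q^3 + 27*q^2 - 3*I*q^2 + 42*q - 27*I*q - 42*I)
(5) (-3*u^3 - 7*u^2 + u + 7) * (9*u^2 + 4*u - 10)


(1) = -3*p^4 - p^3 + 7*p^2 + 3*p + 6
(2) = -0.7154*o^5 + 2.3602*o^4 - 2.0526*o^3 + 5.2954*o^2 - 5.278*o + 5.1744
(3) = 0.3473*c^5 + 0.3818*c^4 - 0.0414*c^3 + 0.7061*c^2 + 0.7015*c - 0.1173
(4) = -2*q^3 - 27*q^2 - 9*I*q^2 - 71*q + 27*I*q
(5) = -27*u^5 - 75*u^4 + 11*u^3 + 137*u^2 + 18*u - 70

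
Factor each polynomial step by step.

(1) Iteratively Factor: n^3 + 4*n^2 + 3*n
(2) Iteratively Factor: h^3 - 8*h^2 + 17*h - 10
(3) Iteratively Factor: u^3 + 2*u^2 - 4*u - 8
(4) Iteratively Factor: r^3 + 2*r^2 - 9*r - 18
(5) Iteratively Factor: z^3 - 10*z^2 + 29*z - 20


(1) = (n + 1)*(n^2 + 3*n) = (n + 1)*(n + 3)*(n)
(2) = (h - 2)*(h^2 - 6*h + 5) = (h - 5)*(h - 2)*(h - 1)
(3) = (u - 2)*(u^2 + 4*u + 4) = (u - 2)*(u + 2)*(u + 2)
(4) = (r + 3)*(r^2 - r - 6) = (r - 3)*(r + 3)*(r + 2)
(5) = (z - 1)*(z^2 - 9*z + 20) = (z - 5)*(z - 1)*(z - 4)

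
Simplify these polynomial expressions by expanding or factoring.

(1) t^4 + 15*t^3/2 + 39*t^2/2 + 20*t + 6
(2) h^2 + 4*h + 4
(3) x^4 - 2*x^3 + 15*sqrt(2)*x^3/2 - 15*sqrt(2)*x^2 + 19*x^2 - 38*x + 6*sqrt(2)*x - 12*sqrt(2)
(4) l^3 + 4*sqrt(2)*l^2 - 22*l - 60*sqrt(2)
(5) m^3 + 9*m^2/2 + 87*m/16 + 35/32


(1) = (t + 1/2)*(t + 2)^2*(t + 3)
(2) = (h + 2)^2
(3) = (x - 2)*(x + sqrt(2)/2)*(x + sqrt(2))*(x + 6*sqrt(2))
(4) = (l - 3*sqrt(2))*(l + 2*sqrt(2))*(l + 5*sqrt(2))
(5) = (m + 1/4)*(m + 7/4)*(m + 5/2)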